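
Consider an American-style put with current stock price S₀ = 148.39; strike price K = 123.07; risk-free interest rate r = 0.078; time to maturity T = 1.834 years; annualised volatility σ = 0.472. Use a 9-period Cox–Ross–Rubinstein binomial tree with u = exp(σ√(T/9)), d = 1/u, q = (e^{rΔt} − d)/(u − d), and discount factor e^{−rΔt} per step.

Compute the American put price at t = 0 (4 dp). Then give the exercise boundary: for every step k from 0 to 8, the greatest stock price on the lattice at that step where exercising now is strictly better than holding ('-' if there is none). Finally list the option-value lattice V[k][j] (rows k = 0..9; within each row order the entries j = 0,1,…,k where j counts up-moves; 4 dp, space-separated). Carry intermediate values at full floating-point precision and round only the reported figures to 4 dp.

params: Δt=0.20378 u=1.23747 d=0.80810 q=0.48425 e^(-rΔt)=0.98423
t_9 payoffs: 101.2632 89.6765 71.9335 44.7630 3.1560 0.0000 0.0000 0.0000 0.0000 0.0000
t_8: node(8,0) S=26.9853 payoff=96.0847 vs cont=94.1440 → 96.0847 [stop]  node(8,1) S=41.3234 payoff=81.7466 vs cont=79.8059 → 81.7466 [stop]  node(8,2) S=63.2799 payoff=59.7901 vs cont=57.8494 → 59.7901 [stop]  node(8,3) S=96.9025 payoff=26.1675 vs cont=24.2268 → 26.1675 [stop]  node(8,4) S=148.3900 payoff=0.0000 vs cont=1.6020 → 1.6020 [wait]  node(8,5) S=227.2344 payoff=0.0000 vs cont=0.0000 → 0.0000 [wait]  node(8,6) S=347.9714 payoff=0.0000 vs cont=0.0000 → 0.0000 [wait]  node(8,7) S=532.8598 payoff=0.0000 vs cont=0.0000 → 0.0000 [wait]  node(8,8) S=815.9854 payoff=0.0000 vs cont=0.0000 → 0.0000 [wait]  ⇒ S*(8)=96.9025
t_7: node(7,0) S=33.3935 payoff=89.6765 vs cont=87.7358 → 89.6765 [stop]  node(7,1) S=51.1365 payoff=71.9335 vs cont=69.9928 → 71.9335 [stop]  node(7,2) S=78.3070 payoff=44.7630 vs cont=42.8223 → 44.7630 [stop]  node(7,3) S=119.9140 payoff=3.1560 vs cont=14.0467 → 14.0467 [wait]  node(7,4) S=183.6282 payoff=0.0000 vs cont=0.8132 → 0.8132 [wait]  node(7,5) S=281.1958 payoff=0.0000 vs cont=0.0000 → 0.0000 [wait]  node(7,6) S=430.6042 payoff=0.0000 vs cont=0.0000 → 0.0000 [wait]  node(7,7) S=659.3981 payoff=0.0000 vs cont=0.0000 → 0.0000 [wait]  ⇒ S*(7)=78.3070
t_6: node(6,0) S=41.3234 payoff=81.7466 vs cont=79.8059 → 81.7466 [stop]  node(6,1) S=63.2799 payoff=59.7901 vs cont=57.8494 → 59.7901 [stop]  node(6,2) S=96.9025 payoff=26.1675 vs cont=29.4174 → 29.4174 [wait]  node(6,3) S=148.3900 payoff=0.0000 vs cont=7.5180 → 7.5180 [wait]  node(6,4) S=227.2344 payoff=0.0000 vs cont=0.4128 → 0.4128 [wait]  node(6,5) S=347.9714 payoff=0.0000 vs cont=0.0000 → 0.0000 [wait]  node(6,6) S=532.8598 payoff=0.0000 vs cont=0.0000 → 0.0000 [wait]  ⇒ S*(6)=63.2799
t_5: node(5,0) S=51.1365 payoff=71.9335 vs cont=69.9928 → 71.9335 [stop]  node(5,1) S=78.3070 payoff=44.7630 vs cont=44.3713 → 44.7630 [stop]  node(5,2) S=119.9140 payoff=3.1560 vs cont=18.5160 → 18.5160 [wait]  node(5,3) S=183.6282 payoff=0.0000 vs cont=4.0130 → 4.0130 [wait]  node(5,4) S=281.1958 payoff=0.0000 vs cont=0.2096 → 0.2096 [wait]  node(5,5) S=430.6042 payoff=0.0000 vs cont=0.0000 → 0.0000 [wait]  ⇒ S*(5)=78.3070
t_4: node(4,0) S=63.2799 payoff=59.7901 vs cont=57.8494 → 59.7901 [stop]  node(4,1) S=96.9025 payoff=26.1675 vs cont=31.5475 → 31.5475 [wait]  node(4,2) S=148.3900 payoff=0.0000 vs cont=11.3117 → 11.3117 [wait]  node(4,3) S=227.2344 payoff=0.0000 vs cont=2.1370 → 2.1370 [wait]  node(4,4) S=347.9714 payoff=0.0000 vs cont=0.1064 → 0.1064 [wait]  ⇒ S*(4)=63.2799
t_3: node(3,0) S=78.3070 payoff=44.7630 vs cont=45.3865 → 45.3865 [wait]  node(3,1) S=119.9140 payoff=3.1560 vs cont=21.4054 → 21.4054 [wait]  node(3,2) S=183.6282 payoff=0.0000 vs cont=6.7605 → 6.7605 [wait]  node(3,3) S=281.1958 payoff=0.0000 vs cont=1.1355 → 1.1355 [wait]  ⇒ S*(3)=-
t_2: node(2,0) S=96.9025 payoff=26.1675 vs cont=33.2412 → 33.2412 [wait]  node(2,1) S=148.3900 payoff=0.0000 vs cont=14.0880 → 14.0880 [wait]  node(2,2) S=227.2344 payoff=0.0000 vs cont=3.9730 → 3.9730 [wait]  ⇒ S*(2)=-
t_1: node(1,0) S=119.9140 payoff=3.1560 vs cont=23.5883 → 23.5883 [wait]  node(1,1) S=183.6282 payoff=0.0000 vs cont=9.0449 → 9.0449 [wait]  ⇒ S*(1)=-
t_0: node(0,0) S=148.3900 payoff=0.0000 vs cont=16.2848 → 16.2848 [wait]  ⇒ S*(0)=-

price = 16.2848
boundary = - - - - 63.2799 78.3070 63.2799 78.3070 96.9025
tree:
16.2848
23.5883 9.0449
33.2412 14.0880 3.9730
45.3865 21.4054 6.7605 1.1355
59.7901 31.5475 11.3117 2.1370 0.1064
71.9335 44.7630 18.5160 4.0130 0.2096 0.0000
81.7466 59.7901 29.4174 7.5180 0.4128 0.0000 0.0000
89.6765 71.9335 44.7630 14.0467 0.8132 0.0000 0.0000 0.0000
96.0847 81.7466 59.7901 26.1675 1.6020 0.0000 0.0000 0.0000 0.0000
101.2632 89.6765 71.9335 44.7630 3.1560 0.0000 0.0000 0.0000 0.0000 0.0000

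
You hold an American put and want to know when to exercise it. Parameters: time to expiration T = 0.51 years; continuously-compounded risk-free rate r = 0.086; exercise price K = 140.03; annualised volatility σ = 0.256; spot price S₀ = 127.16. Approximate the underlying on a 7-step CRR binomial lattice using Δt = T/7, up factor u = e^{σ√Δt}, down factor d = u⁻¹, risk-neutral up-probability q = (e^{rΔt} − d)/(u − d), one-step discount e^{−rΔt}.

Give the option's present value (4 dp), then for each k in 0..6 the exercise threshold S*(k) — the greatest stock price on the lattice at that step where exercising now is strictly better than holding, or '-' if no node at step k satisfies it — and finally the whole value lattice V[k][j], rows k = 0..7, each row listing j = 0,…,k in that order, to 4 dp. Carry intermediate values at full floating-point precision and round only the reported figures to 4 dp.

price = 14.9180
boundary = - 118.6700 110.7468 118.6700 110.7468 118.6700 127.1600
tree:
14.9180
21.3600 9.3408
29.2832 14.3988 4.9336
36.6773 21.3600 8.3516 1.9390
43.5778 29.2832 13.6699 3.7001 0.3889
50.0176 36.6773 21.3600 6.9629 0.8294 0.0000
56.0274 43.5778 29.2832 12.8700 1.7689 0.0000 0.0000
61.6359 50.0176 36.6773 21.3600 3.7726 0.0000 0.0000 0.0000

Δt=0.07286, u=1.07154, d=0.93323, q=0.52818, disc=e^(-rΔt)=0.99375
k=7 terminal: V=max(K-S,0) → 61.6359 50.0176 36.6773 21.3600 3.7726 0.0000 0.0000 0.0000
k=6: j=0 S=84.0026 intr=56.0274 cont=55.1527 V=56.0274[EX]; j=1 S=96.4522 intr=43.5778 cont=42.7032 V=43.5778[EX]; j=2 S=110.7468 intr=29.2832 cont=28.4085 V=29.2832[EX]; j=3 S=127.1600 intr=12.8700 cont=11.9954 V=12.8700[EX]; j=4 S=146.0057 intr=0.0000 cont=1.7689 V=1.7689[hold]; j=5 S=167.6444 intr=0.0000 cont=0.0000 V=0.0000[hold]; j=6 S=192.4900 intr=0.0000 cont=0.0000 V=0.0000[hold]  S*(6)=127.1600
k=5: j=0 S=90.0124 intr=50.0176 cont=49.1429 V=50.0176[EX]; j=1 S=103.3527 intr=36.6773 cont=35.8027 V=36.6773[EX]; j=2 S=118.6700 intr=21.3600 cont=20.4854 V=21.3600[EX]; j=3 S=136.2574 intr=3.7726 cont=6.9629 V=6.9629[hold]; j=4 S=156.4514 intr=0.0000 cont=0.8294 V=0.8294[hold]; j=5 S=179.6381 intr=0.0000 cont=0.0000 V=0.0000[hold]  S*(5)=118.6700
k=4: j=0 S=96.4522 intr=43.5778 cont=42.7032 V=43.5778[EX]; j=1 S=110.7468 intr=29.2832 cont=28.4085 V=29.2832[EX]; j=2 S=127.1600 intr=12.8700 cont=13.6699 V=13.6699[hold]; j=3 S=146.0057 intr=0.0000 cont=3.7001 V=3.7001[hold]; j=4 S=167.6444 intr=0.0000 cont=0.3889 V=0.3889[hold]  S*(4)=110.7468
k=3: j=0 S=103.3527 intr=36.6773 cont=35.8027 V=36.6773[EX]; j=1 S=118.6700 intr=21.3600 cont=20.9052 V=21.3600[EX]; j=2 S=136.2574 intr=3.7726 cont=8.3516 V=8.3516[hold]; j=3 S=156.4514 intr=0.0000 cont=1.9390 V=1.9390[hold]  S*(3)=118.6700
k=2: j=0 S=110.7468 intr=29.2832 cont=28.4085 V=29.2832[EX]; j=1 S=127.1600 intr=12.8700 cont=14.3988 V=14.3988[hold]; j=2 S=146.0057 intr=0.0000 cont=4.9336 V=4.9336[hold]  S*(2)=110.7468
k=1: j=0 S=118.6700 intr=21.3600 cont=21.2878 V=21.3600[EX]; j=1 S=136.2574 intr=3.7726 cont=9.3408 V=9.3408[hold]  S*(1)=118.6700
k=0: j=0 S=127.1600 intr=12.8700 cont=14.9180 V=14.9180[hold]  S*(0)=-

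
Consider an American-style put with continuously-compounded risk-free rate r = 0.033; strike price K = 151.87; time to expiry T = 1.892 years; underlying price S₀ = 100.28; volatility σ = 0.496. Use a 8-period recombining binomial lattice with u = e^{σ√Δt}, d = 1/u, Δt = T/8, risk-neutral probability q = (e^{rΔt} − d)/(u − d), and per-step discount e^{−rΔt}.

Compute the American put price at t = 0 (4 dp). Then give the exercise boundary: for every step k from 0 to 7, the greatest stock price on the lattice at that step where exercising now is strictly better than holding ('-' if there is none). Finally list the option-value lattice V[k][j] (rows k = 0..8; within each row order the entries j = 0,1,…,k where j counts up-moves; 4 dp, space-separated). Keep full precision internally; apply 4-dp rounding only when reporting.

Δt=0.23650, u=1.27279, d=0.78568, q=0.45607, disc=e^(-rΔt)=0.99223
k=8 terminal: V=max(K-S,0) → 137.3100 128.2829 113.6591 89.9685 51.5900 0.0000 0.0000 0.0000 0.0000
k=7: j=0 S=18.5318 intr=133.3382 cont=132.1575 V=133.3382[EX]; j=1 S=30.0214 intr=121.8486 cont=120.6679 V=121.8486[EX]; j=2 S=48.6345 intr=103.2355 cont=102.0548 V=103.2355[EX]; j=3 S=78.7876 intr=73.0824 cont=71.9018 V=73.0824[EX]; j=4 S=127.6353 intr=24.2347 cont=27.8431 V=27.8431[hold]; j=5 S=206.7684 intr=0.0000 cont=0.0000 V=0.0000[hold]; j=6 S=334.9635 intr=0.0000 cont=0.0000 V=0.0000[hold]; j=7 S=542.6388 intr=0.0000 cont=0.0000 V=0.0000[hold]  S*(7)=78.7876
k=6: j=0 S=23.5871 intr=128.2829 cont=127.1022 V=128.2829[EX]; j=1 S=38.2109 intr=113.6591 cont=112.4784 V=113.6591[EX]; j=2 S=61.9015 intr=89.9685 cont=88.7879 V=89.9685[EX]; j=3 S=100.2800 intr=51.5900 cont=52.0422 V=52.0422[hold]; j=4 S=162.4530 intr=0.0000 cont=15.0269 V=15.0269[hold]; j=5 S=263.1727 intr=0.0000 cont=0.0000 V=0.0000[hold]; j=6 S=426.3381 intr=0.0000 cont=0.0000 V=0.0000[hold]  S*(6)=61.9015
k=5: j=0 S=30.0214 intr=121.8486 cont=120.6679 V=121.8486[EX]; j=1 S=48.6345 intr=103.2355 cont=102.0548 V=103.2355[EX]; j=2 S=78.7876 intr=73.0824 cont=72.1064 V=73.0824[EX]; j=3 S=127.6353 intr=24.2347 cont=34.8872 V=34.8872[hold]; j=4 S=206.7684 intr=0.0000 cont=8.1100 V=8.1100[hold]; j=5 S=334.9635 intr=0.0000 cont=0.0000 V=0.0000[hold]  S*(5)=78.7876
k=4: j=0 S=38.2109 intr=113.6591 cont=112.4784 V=113.6591[EX]; j=1 S=61.9015 intr=89.9685 cont=88.7879 V=89.9685[EX]; j=2 S=100.2800 intr=51.5900 cont=55.2299 V=55.2299[hold]; j=3 S=162.4530 intr=0.0000 cont=22.4986 V=22.4986[hold]; j=4 S=263.1727 intr=0.0000 cont=4.3770 V=4.3770[hold]  S*(4)=61.9015
k=3: j=0 S=48.6345 intr=103.2355 cont=102.0548 V=103.2355[EX]; j=1 S=78.7876 intr=73.0824 cont=73.5489 V=73.5489[hold]; j=2 S=127.6353 intr=24.2347 cont=39.9887 V=39.9887[hold]; j=3 S=206.7684 intr=0.0000 cont=14.1231 V=14.1231[hold]  S*(3)=48.6345
k=2: j=0 S=61.9015 intr=89.9685 cont=88.9990 V=89.9685[EX]; j=1 S=100.2800 intr=51.5900 cont=57.7903 V=57.7903[hold]; j=2 S=162.4530 intr=0.0000 cont=27.9730 V=27.9730[hold]  S*(2)=61.9015
k=1: j=0 S=78.7876 intr=73.0824 cont=74.7076 V=74.7076[hold]; j=1 S=127.6353 intr=24.2347 cont=43.8479 V=43.8479[hold]  S*(1)=-
k=0: j=0 S=100.2800 intr=51.5900 cont=60.1619 V=60.1619[hold]  S*(0)=-

price = 60.1619
boundary = - - 61.9015 48.6345 61.9015 78.7876 61.9015 78.7876
tree:
60.1619
74.7076 43.8479
89.9685 57.7903 27.9730
103.2355 73.5489 39.9887 14.1231
113.6591 89.9685 55.2299 22.4986 4.3770
121.8486 103.2355 73.0824 34.8872 8.1100 0.0000
128.2829 113.6591 89.9685 52.0422 15.0269 0.0000 0.0000
133.3382 121.8486 103.2355 73.0824 27.8431 0.0000 0.0000 0.0000
137.3100 128.2829 113.6591 89.9685 51.5900 0.0000 0.0000 0.0000 0.0000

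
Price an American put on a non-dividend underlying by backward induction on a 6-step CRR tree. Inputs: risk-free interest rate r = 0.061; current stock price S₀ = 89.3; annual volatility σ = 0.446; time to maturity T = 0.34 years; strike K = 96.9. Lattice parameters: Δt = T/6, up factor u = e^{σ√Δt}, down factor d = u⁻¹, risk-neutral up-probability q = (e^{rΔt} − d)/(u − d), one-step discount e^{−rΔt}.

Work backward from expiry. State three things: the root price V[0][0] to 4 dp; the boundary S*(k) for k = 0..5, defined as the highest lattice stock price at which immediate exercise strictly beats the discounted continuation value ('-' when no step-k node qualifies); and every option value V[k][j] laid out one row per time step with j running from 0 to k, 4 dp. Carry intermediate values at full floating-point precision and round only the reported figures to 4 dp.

price = 13.2330
boundary = - - - 64.9419 72.2161 80.3050
tree:
13.2330
18.4727 7.8677
24.8353 11.9746 3.6447
31.9581 17.5903 6.2088 0.9992
38.4995 24.6839 10.3243 1.9650 0.0000
44.3820 31.9581 16.5950 3.8644 0.0000 0.0000
49.6720 38.4995 24.6839 7.6000 0.0000 0.0000 0.0000

Δt=0.05667  u=1.11201  d=0.89927  q=0.48976  discount=0.99655
step 6 (expiry): payoffs max(K−S,0) = 49.6720 38.4995 24.6839 7.6000 0.0000 0.0000 0.0000
step 5: (k=5,j=0): S=52.5180, (K−S)⁺=44.3820, hold=44.0477 ⇒ V=44.3820 exercise | (k=5,j=1): S=64.9419, (K−S)⁺=31.9581, hold=31.6237 ⇒ V=31.9581 exercise | (k=5,j=2): S=80.3050, (K−S)⁺=16.5950, hold=16.2606 ⇒ V=16.5950 exercise | (k=5,j=3): S=99.3025, (K−S)⁺=0.0000, hold=3.8644 ⇒ V=3.8644 continue | (k=5,j=4): S=122.7941, (K−S)⁺=0.0000, hold=0.0000 ⇒ V=0.0000 continue | (k=5,j=5): S=151.8431, (K−S)⁺=0.0000, hold=0.0000 ⇒ V=0.0000 continue  boundary S*=80.3050
step 4: (k=4,j=0): S=58.4005, (K−S)⁺=38.4995, hold=38.1651 ⇒ V=38.4995 exercise | (k=4,j=1): S=72.2161, (K−S)⁺=24.6839, hold=24.3495 ⇒ V=24.6839 exercise | (k=4,j=2): S=89.3000, (K−S)⁺=7.6000, hold=10.3243 ⇒ V=10.3243 continue | (k=4,j=3): S=110.4254, (K−S)⁺=0.0000, hold=1.9650 ⇒ V=1.9650 continue | (k=4,j=4): S=136.5483, (K−S)⁺=0.0000, hold=0.0000 ⇒ V=0.0000 continue  boundary S*=72.2161
step 3: (k=3,j=0): S=64.9419, (K−S)⁺=31.9581, hold=31.6237 ⇒ V=31.9581 exercise | (k=3,j=1): S=80.3050, (K−S)⁺=16.5950, hold=17.5903 ⇒ V=17.5903 continue | (k=3,j=2): S=99.3025, (K−S)⁺=0.0000, hold=6.2088 ⇒ V=6.2088 continue | (k=3,j=3): S=122.7941, (K−S)⁺=0.0000, hold=0.9992 ⇒ V=0.9992 continue  boundary S*=64.9419
step 2: (k=2,j=0): S=72.2161, (K−S)⁺=24.6839, hold=24.8353 ⇒ V=24.8353 continue | (k=2,j=1): S=89.3000, (K−S)⁺=7.6000, hold=11.9746 ⇒ V=11.9746 continue | (k=2,j=2): S=110.4254, (K−S)⁺=0.0000, hold=3.6447 ⇒ V=3.6447 continue  boundary S*=-
step 1: (k=1,j=0): S=80.3050, (K−S)⁺=16.5950, hold=18.4727 ⇒ V=18.4727 continue | (k=1,j=1): S=99.3025, (K−S)⁺=0.0000, hold=7.8677 ⇒ V=7.8677 continue  boundary S*=-
step 0: (k=0,j=0): S=89.3000, (K−S)⁺=7.6000, hold=13.2330 ⇒ V=13.2330 continue  boundary S*=-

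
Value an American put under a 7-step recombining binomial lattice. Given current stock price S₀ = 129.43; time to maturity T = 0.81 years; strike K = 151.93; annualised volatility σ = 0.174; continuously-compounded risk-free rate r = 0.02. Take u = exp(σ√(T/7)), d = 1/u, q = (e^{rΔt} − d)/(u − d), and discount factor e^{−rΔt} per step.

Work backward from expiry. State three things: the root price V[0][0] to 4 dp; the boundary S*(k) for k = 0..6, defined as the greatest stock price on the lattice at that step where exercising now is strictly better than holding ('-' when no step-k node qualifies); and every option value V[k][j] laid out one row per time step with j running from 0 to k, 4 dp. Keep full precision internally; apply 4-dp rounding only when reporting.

Δt=0.11571, u=1.06098, d=0.94253, q=0.50477, disc=e^(-rΔt)=0.99769
k=7 terminal: V=max(K-S,0) → 66.4044 55.6564 43.5577 29.9386 14.6079 0.0000 0.0000 0.0000
k=6: j=0 S=90.7406 intr=61.1894 cont=60.8382 V=61.1894[EX]; j=1 S=102.1440 intr=49.7860 cont=49.4348 V=49.7860[EX]; j=2 S=114.9804 intr=36.9496 cont=36.5984 V=36.9496[EX]; j=3 S=129.4300 intr=22.5000 cont=22.1488 V=22.5000[EX]; j=4 S=145.6955 intr=6.2345 cont=7.2176 V=7.2176[hold]; j=5 S=164.0050 intr=0.0000 cont=0.0000 V=0.0000[hold]; j=6 S=184.6156 intr=0.0000 cont=0.0000 V=0.0000[hold]  S*(6)=129.4300
k=5: j=0 S=96.2736 intr=55.6564 cont=55.3052 V=55.6564[EX]; j=1 S=108.3723 intr=43.5577 cont=43.2065 V=43.5577[EX]; j=2 S=121.9914 intr=29.9386 cont=29.5873 V=29.9386[EX]; j=3 S=137.3221 intr=14.6079 cont=14.7517 V=14.7517[hold]; j=4 S=154.5794 intr=0.0000 cont=3.5661 V=3.5661[hold]; j=5 S=174.0054 intr=0.0000 cont=0.0000 V=0.0000[hold]  S*(5)=121.9914
k=4: j=0 S=102.1440 intr=49.7860 cont=49.4348 V=49.7860[EX]; j=1 S=114.9804 intr=36.9496 cont=36.5984 V=36.9496[EX]; j=2 S=129.4300 intr=22.5000 cont=22.2212 V=22.5000[EX]; j=3 S=145.6955 intr=6.2345 cont=9.0845 V=9.0845[hold]; j=4 S=164.0050 intr=0.0000 cont=1.7620 V=1.7620[hold]  S*(4)=129.4300
k=3: j=0 S=108.3723 intr=43.5577 cont=43.2065 V=43.5577[EX]; j=1 S=121.9914 intr=29.9386 cont=29.5873 V=29.9386[EX]; j=2 S=137.3221 intr=14.6079 cont=15.6919 V=15.6919[hold]; j=3 S=154.5794 intr=0.0000 cont=5.3759 V=5.3759[hold]  S*(3)=121.9914
k=2: j=0 S=114.9804 intr=36.9496 cont=36.5984 V=36.9496[EX]; j=1 S=129.4300 intr=22.5000 cont=22.6947 V=22.6947[hold]; j=2 S=145.6955 intr=6.2345 cont=10.4605 V=10.4605[hold]  S*(2)=114.9804
k=1: j=0 S=121.9914 intr=29.9386 cont=29.6854 V=29.9386[EX]; j=1 S=137.3221 intr=14.6079 cont=16.4811 V=16.4811[hold]  S*(1)=121.9914
k=0: j=0 S=129.4300 intr=22.5000 cont=23.0922 V=23.0922[hold]  S*(0)=-

price = 23.0922
boundary = - 121.9914 114.9804 121.9914 129.4300 121.9914 129.4300
tree:
23.0922
29.9386 16.4811
36.9496 22.6947 10.4605
43.5577 29.9386 15.6919 5.3759
49.7860 36.9496 22.5000 9.0845 1.7620
55.6564 43.5577 29.9386 14.7517 3.5661 0.0000
61.1894 49.7860 36.9496 22.5000 7.2176 0.0000 0.0000
66.4044 55.6564 43.5577 29.9386 14.6079 0.0000 0.0000 0.0000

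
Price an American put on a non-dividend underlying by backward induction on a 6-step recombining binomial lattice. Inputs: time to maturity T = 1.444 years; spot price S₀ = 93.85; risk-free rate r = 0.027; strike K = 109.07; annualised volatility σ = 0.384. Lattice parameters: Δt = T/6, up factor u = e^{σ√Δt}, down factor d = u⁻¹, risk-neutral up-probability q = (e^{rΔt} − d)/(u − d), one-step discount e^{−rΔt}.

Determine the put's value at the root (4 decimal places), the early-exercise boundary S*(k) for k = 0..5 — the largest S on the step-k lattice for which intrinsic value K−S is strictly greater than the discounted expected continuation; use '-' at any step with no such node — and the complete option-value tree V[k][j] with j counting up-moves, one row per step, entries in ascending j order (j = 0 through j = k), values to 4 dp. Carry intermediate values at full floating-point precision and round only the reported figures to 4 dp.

price = 25.5036
boundary = - - - 53.3328 64.3884 77.7358
tree:
25.5036
34.4095 15.8241
44.7396 23.2491 7.6788
55.7372 32.9705 12.6197 2.2191
64.8945 44.6816 20.2345 4.2162 0.0000
72.4795 55.7372 31.3342 8.0107 0.0000 0.0000
78.7622 64.8945 44.6816 15.2200 0.0000 0.0000 0.0000

Δt=0.24067  u=1.20729  d=0.82830  q=0.47024  discount=0.99352
step 6 (expiry): payoffs max(K−S,0) = 78.7622 64.8945 44.6816 15.2200 0.0000 0.0000 0.0000
step 5: (k=5,j=0): S=36.5905, (K−S)⁺=72.4795, hold=71.7731 ⇒ V=72.4795 exercise | (k=5,j=1): S=53.3328, (K−S)⁺=55.7372, hold=55.0307 ⇒ V=55.7372 exercise | (k=5,j=2): S=77.7358, (K−S)⁺=31.3342, hold=30.6278 ⇒ V=31.3342 exercise | (k=5,j=3): S=113.3046, (K−S)⁺=0.0000, hold=8.0107 ⇒ V=8.0107 continue | (k=5,j=4): S=165.1482, (K−S)⁺=0.0000, hold=0.0000 ⇒ V=0.0000 continue | (k=5,j=5): S=240.7135, (K−S)⁺=0.0000, hold=0.0000 ⇒ V=0.0000 continue  boundary S*=77.7358
step 4: (k=4,j=0): S=44.1755, (K−S)⁺=64.8945, hold=64.1881 ⇒ V=64.8945 exercise | (k=4,j=1): S=64.3884, (K−S)⁺=44.6816, hold=43.9751 ⇒ V=44.6816 exercise | (k=4,j=2): S=93.8500, (K−S)⁺=15.2200, hold=20.2345 ⇒ V=20.2345 continue | (k=4,j=3): S=136.7920, (K−S)⁺=0.0000, hold=4.2162 ⇒ V=4.2162 continue | (k=4,j=4): S=199.3826, (K−S)⁺=0.0000, hold=0.0000 ⇒ V=0.0000 continue  boundary S*=64.3884
step 3: (k=3,j=0): S=53.3328, (K−S)⁺=55.7372, hold=55.0307 ⇒ V=55.7372 exercise | (k=3,j=1): S=77.7358, (K−S)⁺=31.3342, hold=32.9705 ⇒ V=32.9705 continue | (k=3,j=2): S=113.3046, (K−S)⁺=0.0000, hold=12.6197 ⇒ V=12.6197 continue | (k=3,j=3): S=165.1482, (K−S)⁺=0.0000, hold=2.2191 ⇒ V=2.2191 continue  boundary S*=53.3328
step 2: (k=2,j=0): S=64.3884, (K−S)⁺=44.6816, hold=44.7396 ⇒ V=44.7396 continue | (k=2,j=1): S=93.8500, (K−S)⁺=15.2200, hold=23.2491 ⇒ V=23.2491 continue | (k=2,j=2): S=136.7920, (K−S)⁺=0.0000, hold=7.6788 ⇒ V=7.6788 continue  boundary S*=-
step 1: (k=1,j=0): S=77.7358, (K−S)⁺=31.3342, hold=34.4095 ⇒ V=34.4095 continue | (k=1,j=1): S=113.3046, (K−S)⁺=0.0000, hold=15.8241 ⇒ V=15.8241 continue  boundary S*=-
step 0: (k=0,j=0): S=93.8500, (K−S)⁺=15.2200, hold=25.5036 ⇒ V=25.5036 continue  boundary S*=-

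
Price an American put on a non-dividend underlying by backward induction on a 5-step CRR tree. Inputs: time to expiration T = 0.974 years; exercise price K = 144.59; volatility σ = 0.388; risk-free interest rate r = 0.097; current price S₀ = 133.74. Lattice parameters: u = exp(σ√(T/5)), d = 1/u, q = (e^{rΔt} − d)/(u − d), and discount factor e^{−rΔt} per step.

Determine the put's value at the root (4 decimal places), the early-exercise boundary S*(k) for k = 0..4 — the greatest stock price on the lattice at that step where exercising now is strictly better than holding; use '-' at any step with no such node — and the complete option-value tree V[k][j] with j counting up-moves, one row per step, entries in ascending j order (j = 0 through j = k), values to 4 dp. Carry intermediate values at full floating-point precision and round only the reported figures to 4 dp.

Δt=0.19480, u=1.18679, d=0.84261, q=0.51272, disc=e^(-rΔt)=0.98128
k=5 terminal: V=max(K-S,0) → 87.7832 64.5799 31.8990 0.0000 0.0000 0.0000
k=4: j=0 S=67.4175 intr=77.1725 cont=74.4660 V=77.1725[EX]; j=1 S=94.9548 intr=49.6352 cont=46.9287 V=49.6352[EX]; j=2 S=133.7400 intr=10.8500 cont=15.2529 V=15.2529[hold]; j=3 S=188.3674 intr=0.0000 cont=0.0000 V=0.0000[hold]; j=4 S=265.3078 intr=0.0000 cont=0.0000 V=0.0000[hold]  S*(4)=94.9548
k=3: j=0 S=80.0101 intr=64.5799 cont=61.8734 V=64.5799[EX]; j=1 S=112.6910 intr=31.8990 cont=31.4078 V=31.8990[EX]; j=2 S=158.7207 intr=0.0000 cont=7.2934 V=7.2934[hold]; j=3 S=223.5516 intr=0.0000 cont=0.0000 V=0.0000[hold]  S*(3)=112.6910
k=2: j=0 S=94.9548 intr=49.6352 cont=46.9287 V=49.6352[EX]; j=1 S=133.7400 intr=10.8500 cont=18.9224 V=18.9224[hold]; j=2 S=188.3674 intr=0.0000 cont=3.4874 V=3.4874[hold]  S*(2)=94.9548
k=1: j=0 S=112.6910 intr=31.8990 cont=33.2539 V=33.2539[hold]; j=1 S=158.7207 intr=0.0000 cont=10.8026 V=10.8026[hold]  S*(1)=-
k=0: j=0 S=133.7400 intr=10.8500 cont=21.3358 V=21.3358[hold]  S*(0)=-

price = 21.3358
boundary = - - 94.9548 112.6910 94.9548
tree:
21.3358
33.2539 10.8026
49.6352 18.9224 3.4874
64.5799 31.8990 7.2934 0.0000
77.1725 49.6352 15.2529 0.0000 0.0000
87.7832 64.5799 31.8990 0.0000 0.0000 0.0000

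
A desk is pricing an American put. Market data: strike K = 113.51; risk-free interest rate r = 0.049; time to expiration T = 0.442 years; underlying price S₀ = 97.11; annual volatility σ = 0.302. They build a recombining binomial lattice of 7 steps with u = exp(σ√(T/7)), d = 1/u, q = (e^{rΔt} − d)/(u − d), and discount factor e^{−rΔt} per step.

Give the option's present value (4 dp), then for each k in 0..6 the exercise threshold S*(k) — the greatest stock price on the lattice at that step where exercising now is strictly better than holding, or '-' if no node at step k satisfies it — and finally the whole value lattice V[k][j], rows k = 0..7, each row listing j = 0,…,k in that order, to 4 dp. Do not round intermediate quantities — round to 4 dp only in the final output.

price = 17.9606
boundary = - - 83.4352 90.0133 83.4352 90.0133 97.1100
tree:
17.9606
23.6531 12.4116
30.0748 17.4142 7.5144
36.1722 23.4967 11.4742 3.6236
41.8240 30.0748 16.8391 6.2109 1.0736
47.0628 36.1722 23.4967 10.3236 2.1600 0.0000
51.9187 41.8240 30.0748 16.4000 4.3459 0.0000 0.0000
56.4198 47.0628 36.1722 23.4967 8.7438 0.0000 0.0000 0.0000

Δt=0.06314, u=1.07884, d=0.92692, q=0.50143, disc=e^(-rΔt)=0.99691
k=7 terminal: V=max(K-S,0) → 56.4198 47.0628 36.1722 23.4967 8.7438 0.0000 0.0000 0.0000
k=6: j=0 S=61.5913 intr=51.9187 cont=51.5680 V=51.9187[EX]; j=1 S=71.6860 intr=41.8240 cont=41.4734 V=41.8240[EX]; j=2 S=83.4352 intr=30.0748 cont=29.7242 V=30.0748[EX]; j=3 S=97.1100 intr=16.4000 cont=16.0493 V=16.4000[EX]; j=4 S=113.0261 intr=0.4839 cont=4.3459 V=4.3459[hold]; j=5 S=131.5509 intr=0.0000 cont=0.0000 V=0.0000[hold]; j=6 S=153.1118 intr=0.0000 cont=0.0000 V=0.0000[hold]  S*(6)=97.1100
k=5: j=0 S=66.4472 intr=47.0628 cont=46.7121 V=47.0628[EX]; j=1 S=77.3378 intr=36.1722 cont=35.8216 V=36.1722[EX]; j=2 S=90.0133 intr=23.4967 cont=23.1461 V=23.4967[EX]; j=3 S=104.7662 intr=8.7438 cont=10.3236 V=10.3236[hold]; j=4 S=121.9372 intr=0.0000 cont=2.1600 V=2.1600[hold]; j=5 S=141.9225 intr=0.0000 cont=0.0000 V=0.0000[hold]  S*(5)=90.0133
k=4: j=0 S=71.6860 intr=41.8240 cont=41.4734 V=41.8240[EX]; j=1 S=83.4352 intr=30.0748 cont=29.7242 V=30.0748[EX]; j=2 S=97.1100 intr=16.4000 cont=16.8391 V=16.8391[hold]; j=3 S=113.0261 intr=0.4839 cont=6.2109 V=6.2109[hold]; j=4 S=131.5509 intr=0.0000 cont=1.0736 V=1.0736[hold]  S*(4)=83.4352
k=3: j=0 S=77.3378 intr=36.1722 cont=35.8216 V=36.1722[EX]; j=1 S=90.0133 intr=23.4967 cont=23.3656 V=23.4967[EX]; j=2 S=104.7662 intr=8.7438 cont=11.4742 V=11.4742[hold]; j=3 S=121.9372 intr=0.0000 cont=3.6236 V=3.6236[hold]  S*(3)=90.0133
k=2: j=0 S=83.4352 intr=30.0748 cont=29.7242 V=30.0748[EX]; j=1 S=97.1100 intr=16.4000 cont=17.4142 V=17.4142[hold]; j=2 S=113.0261 intr=0.4839 cont=7.5144 V=7.5144[hold]  S*(2)=83.4352
k=1: j=0 S=90.0133 intr=23.4967 cont=23.6531 V=23.6531[hold]; j=1 S=104.7662 intr=8.7438 cont=12.4116 V=12.4116[hold]  S*(1)=-
k=0: j=0 S=97.1100 intr=16.4000 cont=17.9606 V=17.9606[hold]  S*(0)=-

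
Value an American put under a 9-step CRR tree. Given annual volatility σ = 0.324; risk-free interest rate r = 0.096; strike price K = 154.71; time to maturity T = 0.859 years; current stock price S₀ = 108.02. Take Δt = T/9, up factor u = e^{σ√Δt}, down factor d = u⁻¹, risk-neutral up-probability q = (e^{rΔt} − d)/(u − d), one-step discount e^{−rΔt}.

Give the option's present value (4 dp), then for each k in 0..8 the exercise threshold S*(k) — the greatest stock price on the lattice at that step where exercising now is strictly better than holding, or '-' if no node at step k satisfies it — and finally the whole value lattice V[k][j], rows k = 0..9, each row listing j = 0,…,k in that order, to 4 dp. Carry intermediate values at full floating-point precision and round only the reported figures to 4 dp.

price = 46.6900
boundary = 108.0200 119.3921 108.0200 119.3921 108.0200 119.3921 108.0200 119.3921 131.9615
tree:
46.6900
56.9789 35.3179
66.2878 46.6900 25.1667
74.7101 56.9789 35.3179 16.2748
82.3301 66.2878 46.6900 24.4298 9.0619
89.2243 74.7101 56.9789 35.3179 14.8471 3.9010
95.4618 82.3301 66.2878 46.6900 23.4606 7.1871 0.9475
101.1052 89.2243 74.7101 56.9789 35.3179 12.9694 1.9958 0.0000
106.2111 95.4618 82.3301 66.2878 46.6900 22.7485 4.2042 0.0000 0.0000
110.8306 101.1052 89.2243 74.7101 56.9789 35.3179 8.8559 0.0000 0.0000 0.0000

params: Δt=0.09544 u=1.10528 d=0.90475 q=0.52090 e^(-rΔt)=0.99088
t_9 payoffs: 110.8306 101.1052 89.2243 74.7101 56.9789 35.3179 8.8559 0.0000 0.0000 0.0000
t_8: node(8,0) S=48.4989 payoff=106.2111 vs cont=104.8000 → 106.2111 [stop]  node(8,1) S=59.2482 payoff=95.4618 vs cont=94.0507 → 95.4618 [stop]  node(8,2) S=72.3799 payoff=82.3301 vs cont=80.9190 → 82.3301 [stop]  node(8,3) S=88.4222 payoff=66.2878 vs cont=64.8767 → 66.2878 [stop]  node(8,4) S=108.0200 payoff=46.6900 vs cont=45.2789 → 46.6900 [stop]  node(8,5) S=131.9615 payoff=22.7485 vs cont=21.3374 → 22.7485 [stop]  node(8,6) S=161.2093 payoff=0.0000 vs cont=4.2042 → 4.2042 [wait]  node(8,7) S=196.9397 payoff=0.0000 vs cont=0.0000 → 0.0000 [wait]  node(8,8) S=240.5892 payoff=0.0000 vs cont=0.0000 → 0.0000 [wait]  ⇒ S*(8)=131.9615
t_7: node(7,0) S=53.6048 payoff=101.1052 vs cont=99.6941 → 101.1052 [stop]  node(7,1) S=65.4857 payoff=89.2243 vs cont=87.8132 → 89.2243 [stop]  node(7,2) S=79.9999 payoff=74.7101 vs cont=73.2990 → 74.7101 [stop]  node(7,3) S=97.7311 payoff=56.9789 vs cont=55.5678 → 56.9789 [stop]  node(7,4) S=119.3921 payoff=35.3179 vs cont=33.9068 → 35.3179 [stop]  node(7,5) S=145.8541 payoff=8.8559 vs cont=12.9694 → 12.9694 [wait]  node(7,6) S=178.1811 payoff=0.0000 vs cont=1.9958 → 1.9958 [wait]  node(7,7) S=217.6731 payoff=0.0000 vs cont=0.0000 → 0.0000 [wait]  ⇒ S*(7)=119.3921
t_6: node(6,0) S=59.2482 payoff=95.4618 vs cont=94.0507 → 95.4618 [stop]  node(6,1) S=72.3799 payoff=82.3301 vs cont=80.9190 → 82.3301 [stop]  node(6,2) S=88.4222 payoff=66.2878 vs cont=64.8767 → 66.2878 [stop]  node(6,3) S=108.0200 payoff=46.6900 vs cont=45.2789 → 46.6900 [stop]  node(6,4) S=131.9615 payoff=22.7485 vs cont=23.4606 → 23.4606 [wait]  node(6,5) S=161.2093 payoff=0.0000 vs cont=7.1871 → 7.1871 [wait]  node(6,6) S=196.9397 payoff=0.0000 vs cont=0.9475 → 0.9475 [wait]  ⇒ S*(6)=108.0200
t_5: node(5,0) S=65.4857 payoff=89.2243 vs cont=87.8132 → 89.2243 [stop]  node(5,1) S=79.9999 payoff=74.7101 vs cont=73.2990 → 74.7101 [stop]  node(5,2) S=97.7311 payoff=56.9789 vs cont=55.5678 → 56.9789 [stop]  node(5,3) S=119.3921 payoff=35.3179 vs cont=34.2743 → 35.3179 [stop]  node(5,4) S=145.8541 payoff=8.8559 vs cont=14.8471 → 14.8471 [wait]  node(5,5) S=178.1811 payoff=0.0000 vs cont=3.9010 → 3.9010 [wait]  ⇒ S*(5)=119.3921
t_4: node(4,0) S=72.3799 payoff=82.3301 vs cont=80.9190 → 82.3301 [stop]  node(4,1) S=88.4222 payoff=66.2878 vs cont=64.8767 → 66.2878 [stop]  node(4,2) S=108.0200 payoff=46.6900 vs cont=45.2789 → 46.6900 [stop]  node(4,3) S=131.9615 payoff=22.7485 vs cont=24.4298 → 24.4298 [wait]  node(4,4) S=161.2093 payoff=0.0000 vs cont=9.0619 → 9.0619 [wait]  ⇒ S*(4)=108.0200
t_3: node(3,0) S=79.9999 payoff=74.7101 vs cont=73.2990 → 74.7101 [stop]  node(3,1) S=97.7311 payoff=56.9789 vs cont=55.5678 → 56.9789 [stop]  node(3,2) S=119.3921 payoff=35.3179 vs cont=34.7746 → 35.3179 [stop]  node(3,3) S=145.8541 payoff=8.8559 vs cont=16.2748 → 16.2748 [wait]  ⇒ S*(3)=119.3921
t_2: node(2,0) S=88.4222 payoff=66.2878 vs cont=64.8767 → 66.2878 [stop]  node(2,1) S=108.0200 payoff=46.6900 vs cont=45.2789 → 46.6900 [stop]  node(2,2) S=131.9615 payoff=22.7485 vs cont=25.1667 → 25.1667 [wait]  ⇒ S*(2)=108.0200
t_1: node(1,0) S=97.7311 payoff=56.9789 vs cont=55.5678 → 56.9789 [stop]  node(1,1) S=119.3921 payoff=35.3179 vs cont=35.1549 → 35.3179 [stop]  ⇒ S*(1)=119.3921
t_0: node(0,0) S=108.0200 payoff=46.6900 vs cont=45.2789 → 46.6900 [stop]  ⇒ S*(0)=108.0200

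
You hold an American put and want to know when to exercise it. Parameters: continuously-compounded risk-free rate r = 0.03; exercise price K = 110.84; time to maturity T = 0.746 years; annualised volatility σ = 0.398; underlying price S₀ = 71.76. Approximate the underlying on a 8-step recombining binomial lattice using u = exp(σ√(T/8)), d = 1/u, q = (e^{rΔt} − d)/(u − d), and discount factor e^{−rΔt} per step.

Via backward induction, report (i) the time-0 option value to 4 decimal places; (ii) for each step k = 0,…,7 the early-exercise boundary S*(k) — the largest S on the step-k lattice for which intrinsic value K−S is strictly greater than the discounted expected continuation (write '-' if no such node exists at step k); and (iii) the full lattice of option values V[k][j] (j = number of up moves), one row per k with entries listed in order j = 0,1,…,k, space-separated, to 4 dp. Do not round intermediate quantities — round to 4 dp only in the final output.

price = 39.5030
boundary = - 63.5477 56.2752 63.5477 71.7600 63.5477 71.7600 81.0336
tree:
39.5030
47.2923 31.3334
54.5648 39.1649 23.0706
61.0050 47.2923 30.6287 15.0547
66.7082 54.5648 39.0800 21.6935 7.9832
71.7587 61.0050 47.2923 29.9225 12.9461 2.6780
76.2312 66.7082 54.5648 39.0800 20.2216 5.1759 0.0000
80.1919 71.7587 61.0050 47.2923 29.8064 10.0036 0.0000 0.0000
83.6993 76.2312 66.7082 54.5648 39.0800 19.3344 0.0000 0.0000 0.0000

Δt=0.09325  u=1.12923  d=0.88556  q=0.48115  discount=0.99721
step 8 (expiry): payoffs max(K−S,0) = 83.6993 76.2312 66.7082 54.5648 39.0800 19.3344 0.0000 0.0000 0.0000
step 7: (k=7,j=0): S=30.6481, (K−S)⁺=80.1919, hold=79.8823 ⇒ V=80.1919 exercise | (k=7,j=1): S=39.0813, (K−S)⁺=71.7587, hold=71.4491 ⇒ V=71.7587 exercise | (k=7,j=2): S=49.8350, (K−S)⁺=61.0050, hold=60.6954 ⇒ V=61.0050 exercise | (k=7,j=3): S=63.5477, (K−S)⁺=47.2923, hold=46.9827 ⇒ V=47.2923 exercise | (k=7,j=4): S=81.0336, (K−S)⁺=29.8064, hold=29.4968 ⇒ V=29.8064 exercise | (k=7,j=5): S=103.3310, (K−S)⁺=7.5090, hold=10.0036 ⇒ V=10.0036 continue | (k=7,j=6): S=131.7638, (K−S)⁺=0.0000, hold=0.0000 ⇒ V=0.0000 continue | (k=7,j=7): S=168.0202, (K−S)⁺=0.0000, hold=0.0000 ⇒ V=0.0000 continue  boundary S*=81.0336
step 6: (k=6,j=0): S=34.6088, (K−S)⁺=76.2312, hold=75.9216 ⇒ V=76.2312 exercise | (k=6,j=1): S=44.1318, (K−S)⁺=66.7082, hold=66.3986 ⇒ V=66.7082 exercise | (k=6,j=2): S=56.2752, (K−S)⁺=54.5648, hold=54.2552 ⇒ V=54.5648 exercise | (k=6,j=3): S=71.7600, (K−S)⁺=39.0800, hold=38.7704 ⇒ V=39.0800 exercise | (k=6,j=4): S=91.5056, (K−S)⁺=19.3344, hold=20.2216 ⇒ V=20.2216 continue | (k=6,j=5): S=116.6845, (K−S)⁺=0.0000, hold=5.1759 ⇒ V=5.1759 continue | (k=6,j=6): S=148.7917, (K−S)⁺=0.0000, hold=0.0000 ⇒ V=0.0000 continue  boundary S*=71.7600
step 5: (k=5,j=0): S=39.0813, (K−S)⁺=71.7587, hold=71.4491 ⇒ V=71.7587 exercise | (k=5,j=1): S=49.8350, (K−S)⁺=61.0050, hold=60.6954 ⇒ V=61.0050 exercise | (k=5,j=2): S=63.5477, (K−S)⁺=47.2923, hold=46.9827 ⇒ V=47.2923 exercise | (k=5,j=3): S=81.0336, (K−S)⁺=29.8064, hold=29.9225 ⇒ V=29.9225 continue | (k=5,j=4): S=103.3310, (K−S)⁺=7.5090, hold=12.9461 ⇒ V=12.9461 continue | (k=5,j=5): S=131.7638, (K−S)⁺=0.0000, hold=2.6780 ⇒ V=2.6780 continue  boundary S*=63.5477
step 4: (k=4,j=0): S=44.1318, (K−S)⁺=66.7082, hold=66.3986 ⇒ V=66.7082 exercise | (k=4,j=1): S=56.2752, (K−S)⁺=54.5648, hold=54.2552 ⇒ V=54.5648 exercise | (k=4,j=2): S=71.7600, (K−S)⁺=39.0800, hold=38.8261 ⇒ V=39.0800 exercise | (k=4,j=3): S=91.5056, (K−S)⁺=19.3344, hold=21.6935 ⇒ V=21.6935 continue | (k=4,j=4): S=116.6845, (K−S)⁺=0.0000, hold=7.9832 ⇒ V=7.9832 continue  boundary S*=71.7600
step 3: (k=3,j=0): S=49.8350, (K−S)⁺=61.0050, hold=60.6954 ⇒ V=61.0050 exercise | (k=3,j=1): S=63.5477, (K−S)⁺=47.2923, hold=46.9827 ⇒ V=47.2923 exercise | (k=3,j=2): S=81.0336, (K−S)⁺=29.8064, hold=30.6287 ⇒ V=30.6287 continue | (k=3,j=3): S=103.3310, (K−S)⁺=7.5090, hold=15.0547 ⇒ V=15.0547 continue  boundary S*=63.5477
step 2: (k=2,j=0): S=56.2752, (K−S)⁺=54.5648, hold=54.2552 ⇒ V=54.5648 exercise | (k=2,j=1): S=71.7600, (K−S)⁺=39.0800, hold=39.1649 ⇒ V=39.1649 continue | (k=2,j=2): S=91.5056, (K−S)⁺=19.3344, hold=23.0706 ⇒ V=23.0706 continue  boundary S*=56.2752
step 1: (k=1,j=0): S=63.5477, (K−S)⁺=47.2923, hold=47.0234 ⇒ V=47.2923 exercise | (k=1,j=1): S=81.0336, (K−S)⁺=29.8064, hold=31.3334 ⇒ V=31.3334 continue  boundary S*=63.5477
step 0: (k=0,j=0): S=71.7600, (K−S)⁺=39.0800, hold=39.5030 ⇒ V=39.5030 continue  boundary S*=-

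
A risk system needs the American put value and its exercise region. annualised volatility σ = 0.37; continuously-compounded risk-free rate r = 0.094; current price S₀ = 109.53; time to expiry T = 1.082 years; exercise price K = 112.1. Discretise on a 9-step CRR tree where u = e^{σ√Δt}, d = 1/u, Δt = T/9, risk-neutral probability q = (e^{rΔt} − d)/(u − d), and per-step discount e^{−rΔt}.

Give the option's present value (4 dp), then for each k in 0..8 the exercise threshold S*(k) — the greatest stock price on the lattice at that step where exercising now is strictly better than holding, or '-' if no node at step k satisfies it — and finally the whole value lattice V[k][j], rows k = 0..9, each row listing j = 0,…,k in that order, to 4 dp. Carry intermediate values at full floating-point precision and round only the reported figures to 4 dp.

price = 13.9207
boundary = - - - 74.5394 65.5647 74.5394 84.7425 74.5394 84.7425
tree:
13.9207
19.9678 8.4692
27.8190 12.9321 4.4058
37.5606 19.1566 7.2898 1.7565
46.5353 27.3854 11.7432 3.2093 0.4115
54.4295 37.5606 18.3004 5.7575 0.8532 0.0000
61.3731 46.5353 27.3575 10.0791 1.7687 0.0000 0.0000
67.4807 54.4295 37.5606 17.0456 3.6666 0.0000 0.0000 0.0000
72.8530 61.3731 46.5353 27.3575 7.6011 0.0000 0.0000 0.0000 0.0000
77.5784 67.4807 54.4295 37.5606 15.7576 0.0000 0.0000 0.0000 0.0000 0.0000

Δt=0.12022, u=1.13688, d=0.87960, q=0.51214, disc=e^(-rΔt)=0.98876
k=9 terminal: V=max(K-S,0) → 77.5784 67.4807 54.4295 37.5606 15.7576 0.0000 0.0000 0.0000 0.0000 0.0000
k=8: j=0 S=39.2470 intr=72.8530 cont=71.5933 V=72.8530[EX]; j=1 S=50.7269 intr=61.3731 cont=60.1134 V=61.3731[EX]; j=2 S=65.5647 intr=46.5353 cont=45.2756 V=46.5353[EX]; j=3 S=84.7425 intr=27.3575 cont=26.0978 V=27.3575[EX]; j=4 S=109.5300 intr=2.5700 cont=7.6011 V=7.6011[hold]; j=5 S=141.5679 intr=0.0000 cont=0.0000 V=0.0000[hold]; j=6 S=182.9769 intr=0.0000 cont=0.0000 V=0.0000[hold]; j=7 S=236.4982 intr=0.0000 cont=0.0000 V=0.0000[hold]; j=8 S=305.6747 intr=0.0000 cont=0.0000 V=0.0000[hold]  S*(8)=84.7425
k=7: j=0 S=44.6193 intr=67.4807 cont=66.2210 V=67.4807[EX]; j=1 S=57.6705 intr=54.4295 cont=53.1698 V=54.4295[EX]; j=2 S=74.5394 intr=37.5606 cont=36.3009 V=37.5606[EX]; j=3 S=96.3424 intr=15.7576 cont=17.0456 V=17.0456[hold]; j=4 S=124.5228 intr=0.0000 cont=3.6666 V=3.6666[hold]; j=5 S=160.9461 intr=0.0000 cont=0.0000 V=0.0000[hold]; j=6 S=208.0234 intr=0.0000 cont=0.0000 V=0.0000[hold]; j=7 S=268.8709 intr=0.0000 cont=0.0000 V=0.0000[hold]  S*(7)=74.5394
k=6: j=0 S=50.7269 intr=61.3731 cont=60.1134 V=61.3731[EX]; j=1 S=65.5647 intr=46.5353 cont=45.2756 V=46.5353[EX]; j=2 S=84.7425 intr=27.3575 cont=26.7500 V=27.3575[EX]; j=3 S=109.5300 intr=2.5700 cont=10.0791 V=10.0791[hold]; j=4 S=141.5679 intr=0.0000 cont=1.7687 V=1.7687[hold]; j=5 S=182.9769 intr=0.0000 cont=0.0000 V=0.0000[hold]; j=6 S=236.4982 intr=0.0000 cont=0.0000 V=0.0000[hold]  S*(6)=84.7425
k=5: j=0 S=57.6705 intr=54.4295 cont=53.1698 V=54.4295[EX]; j=1 S=74.5394 intr=37.5606 cont=36.3009 V=37.5606[EX]; j=2 S=96.3424 intr=15.7576 cont=18.3004 V=18.3004[hold]; j=3 S=124.5228 intr=0.0000 cont=5.7575 V=5.7575[hold]; j=4 S=160.9461 intr=0.0000 cont=0.8532 V=0.8532[hold]; j=5 S=208.0234 intr=0.0000 cont=0.0000 V=0.0000[hold]  S*(5)=74.5394
k=4: j=0 S=65.5647 intr=46.5353 cont=45.2756 V=46.5353[EX]; j=1 S=84.7425 intr=27.3575 cont=27.3854 V=27.3854[hold]; j=2 S=109.5300 intr=2.5700 cont=11.7432 V=11.7432[hold]; j=3 S=141.5679 intr=0.0000 cont=3.2093 V=3.2093[hold]; j=4 S=182.9769 intr=0.0000 cont=0.4115 V=0.4115[hold]  S*(4)=65.5647
k=3: j=0 S=74.5394 intr=37.5606 cont=36.3151 V=37.5606[EX]; j=1 S=96.3424 intr=15.7576 cont=19.1566 V=19.1566[hold]; j=2 S=124.5228 intr=0.0000 cont=7.2898 V=7.2898[hold]; j=3 S=160.9461 intr=0.0000 cont=1.7565 V=1.7565[hold]  S*(3)=74.5394
k=2: j=0 S=84.7425 intr=27.3575 cont=27.8190 V=27.8190[hold]; j=1 S=109.5300 intr=2.5700 cont=12.9321 V=12.9321[hold]; j=2 S=141.5679 intr=0.0000 cont=4.4058 V=4.4058[hold]  S*(2)=-
k=1: j=0 S=96.3424 intr=15.7576 cont=19.9678 V=19.9678[hold]; j=1 S=124.5228 intr=0.0000 cont=8.4692 V=8.4692[hold]  S*(1)=-
k=0: j=0 S=109.5300 intr=2.5700 cont=13.9207 V=13.9207[hold]  S*(0)=-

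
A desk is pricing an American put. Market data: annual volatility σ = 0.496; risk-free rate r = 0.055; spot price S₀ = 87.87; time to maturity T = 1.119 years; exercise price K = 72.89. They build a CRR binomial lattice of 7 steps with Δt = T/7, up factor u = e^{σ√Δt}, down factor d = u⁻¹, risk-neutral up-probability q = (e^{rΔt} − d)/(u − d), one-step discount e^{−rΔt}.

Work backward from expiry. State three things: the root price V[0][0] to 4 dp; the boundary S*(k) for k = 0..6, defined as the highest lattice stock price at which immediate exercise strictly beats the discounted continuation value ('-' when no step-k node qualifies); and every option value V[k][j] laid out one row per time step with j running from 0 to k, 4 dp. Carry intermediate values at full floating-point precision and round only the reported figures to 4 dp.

price = 8.2762
boundary = - - - - 39.7501 48.4690 59.1003
tree:
8.2762
12.3494 3.8871
17.8802 6.4106 1.1448
24.9294 10.3509 2.1350 0.0617
33.1399 16.2365 3.9789 0.1180 0.0000
40.2904 24.4210 7.4100 0.2258 0.0000 0.0000
46.1546 33.1399 13.7897 0.4320 0.0000 0.0000 0.0000
50.9639 40.2904 24.4210 0.8265 0.0000 0.0000 0.0000 0.0000

Δt=0.15986, u=1.21934, d=0.82011, q=0.47270, disc=e^(-rΔt)=0.99125
k=7 terminal: V=max(K-S,0) → 50.9639 40.2904 24.4210 0.8265 0.0000 0.0000 0.0000 0.0000
k=6: j=0 S=26.7354 intr=46.1546 cont=45.5165 V=46.1546[EX]; j=1 S=39.7501 intr=33.1399 cont=32.5018 V=33.1399[EX]; j=2 S=59.1003 intr=13.7897 cont=13.1517 V=13.7897[EX]; j=3 S=87.8700 intr=0.0000 cont=0.4320 V=0.4320[hold]; j=4 S=130.6447 intr=0.0000 cont=0.0000 V=0.0000[hold]; j=5 S=194.2419 intr=0.0000 cont=0.0000 V=0.0000[hold]; j=6 S=288.7978 intr=0.0000 cont=0.0000 V=0.0000[hold]  S*(6)=59.1003
k=5: j=0 S=32.5996 intr=40.2904 cont=39.6523 V=40.2904[EX]; j=1 S=48.4690 intr=24.4210 cont=23.7830 V=24.4210[EX]; j=2 S=72.0635 intr=0.8265 cont=7.4100 V=7.4100[hold]; j=3 S=107.1436 intr=0.0000 cont=0.2258 V=0.2258[hold]; j=4 S=159.3006 intr=0.0000 cont=0.0000 V=0.0000[hold]; j=5 S=236.8473 intr=0.0000 cont=0.0000 V=0.0000[hold]  S*(5)=48.4690
k=4: j=0 S=39.7501 intr=33.1399 cont=32.5018 V=33.1399[EX]; j=1 S=59.1003 intr=13.7897 cont=16.2365 V=16.2365[hold]; j=2 S=87.8700 intr=0.0000 cont=3.9789 V=3.9789[hold]; j=3 S=130.6447 intr=0.0000 cont=0.1180 V=0.1180[hold]; j=4 S=194.2419 intr=0.0000 cont=0.0000 V=0.0000[hold]  S*(4)=39.7501
k=3: j=0 S=48.4690 intr=24.4210 cont=24.9294 V=24.9294[hold]; j=1 S=72.0635 intr=0.8265 cont=10.3509 V=10.3509[hold]; j=2 S=107.1436 intr=0.0000 cont=2.1350 V=2.1350[hold]; j=3 S=159.3006 intr=0.0000 cont=0.0617 V=0.0617[hold]  S*(3)=-
k=2: j=0 S=59.1003 intr=13.7897 cont=17.8802 V=17.8802[hold]; j=1 S=87.8700 intr=0.0000 cont=6.4106 V=6.4106[hold]; j=2 S=130.6447 intr=0.0000 cont=1.1448 V=1.1448[hold]  S*(2)=-
k=1: j=0 S=72.0635 intr=0.8265 cont=12.3494 V=12.3494[hold]; j=1 S=107.1436 intr=0.0000 cont=3.8871 V=3.8871[hold]  S*(1)=-
k=0: j=0 S=87.8700 intr=0.0000 cont=8.2762 V=8.2762[hold]  S*(0)=-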